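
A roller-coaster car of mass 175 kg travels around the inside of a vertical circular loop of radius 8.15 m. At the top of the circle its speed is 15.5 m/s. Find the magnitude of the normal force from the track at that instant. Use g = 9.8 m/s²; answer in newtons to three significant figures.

3440 N

At the top, both N and the weight mg point inward (toward the centre), so N + mg = mv²/r.
N = m(v²/r − g) = 175 × ((15.5)²/8.15 − 9.8) = 175 × (29.48 − 9.8) = 175 × 19.68 = 3444 N.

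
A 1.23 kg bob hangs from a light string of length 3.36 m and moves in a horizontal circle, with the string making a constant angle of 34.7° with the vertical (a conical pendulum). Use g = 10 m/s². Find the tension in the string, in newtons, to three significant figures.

Vertically the bob has no acceleration, so T cosθ = mg.
T = mg/cosθ = 1.23 × 10.0 / cos 34.7° = 12.30/0.8221 = 14.96 N.

15.0 N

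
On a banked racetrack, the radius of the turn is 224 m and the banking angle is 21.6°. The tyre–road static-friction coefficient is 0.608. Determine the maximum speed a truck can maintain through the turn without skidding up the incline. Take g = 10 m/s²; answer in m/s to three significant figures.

54.4 m/s

At the maximum speed, friction acts down the slope at its limiting value f = μN. Radially (horizontal, toward centre): N sinθ + μN cosθ = mv²/r. Vertically: N cosθ − μN sinθ = mg.
Dividing: v² = r g (sinθ + μcosθ)/(cosθ − μsinθ).
sinθ + μcosθ = 0.3681 + 0.608×0.9298 = 0.9334; cosθ − μsinθ = 0.9298 − 0.608×0.3681 = 0.7060.
v² = 224 × 10.0 × 0.9334/0.7060 = 2962 m²/s², so v = 54.42 m/s.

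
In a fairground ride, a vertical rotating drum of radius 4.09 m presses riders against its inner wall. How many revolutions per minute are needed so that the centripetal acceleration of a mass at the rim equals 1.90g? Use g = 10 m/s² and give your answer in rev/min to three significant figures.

Require ω²r = 1.90g, so ω = √(1.90 × 10.0/4.09) = 2.155 rad/s.
In rev/min: ω × 60/(2π) = 2.155 × 60/(2π) = 20.58 rev/min.

20.6 rev/min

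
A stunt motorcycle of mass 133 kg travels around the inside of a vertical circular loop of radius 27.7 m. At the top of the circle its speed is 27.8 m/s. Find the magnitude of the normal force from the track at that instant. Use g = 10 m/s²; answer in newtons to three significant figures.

At the top, both N and the weight mg point inward (toward the centre), so N + mg = mv²/r.
N = m(v²/r − g) = 133 × ((27.8)²/27.7 − 10.0) = 133 × (27.90 − 10.0) = 133 × 17.90 = 2381 N.

2380 N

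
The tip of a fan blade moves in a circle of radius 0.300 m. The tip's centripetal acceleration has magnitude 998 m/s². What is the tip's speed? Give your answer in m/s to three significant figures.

a_c = v²/r ⇒ v = √(a_c · r) = √(998 × 0.300) = √299.4 = 17.30 m/s.

17.3 m/s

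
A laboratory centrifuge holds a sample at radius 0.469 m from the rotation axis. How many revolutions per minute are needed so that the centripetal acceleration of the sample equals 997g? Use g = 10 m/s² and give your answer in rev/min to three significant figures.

1390 rev/min

Require ω²r = 997g, so ω = √(997 × 10.0/0.469) = 145.8 rad/s.
In rev/min: ω × 60/(2π) = 145.8 × 60/(2π) = 1392 rev/min.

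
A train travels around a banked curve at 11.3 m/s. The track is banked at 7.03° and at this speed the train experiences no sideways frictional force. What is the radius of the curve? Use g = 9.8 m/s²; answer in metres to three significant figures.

Frictionless banking: tanθ = v²/(rg), so r = v²/(g tanθ).
r = (11.3)²/(9.8 × tan 7.03°) = 127.7/(9.8 × 0.1233) = 127.7/1.208 = 105.7 m.

106 m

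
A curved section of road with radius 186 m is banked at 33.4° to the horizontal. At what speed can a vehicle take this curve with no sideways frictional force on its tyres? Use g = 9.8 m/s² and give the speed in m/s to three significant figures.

On a frictionless banked curve, N sinθ = mv²/r and N cosθ = mg, so tanθ = v²/(rg).
v = √(r g tanθ) = √(186 × 9.8 × tan 33.4°) = √(186 × 9.8 × 0.6594) = √1202 = 34.67 m/s.

34.7 m/s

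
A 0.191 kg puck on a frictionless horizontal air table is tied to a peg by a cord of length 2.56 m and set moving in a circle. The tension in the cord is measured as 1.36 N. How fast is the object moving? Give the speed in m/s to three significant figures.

4.27 m/s

T = m v²/r ⇒ v = √(T r / m) = √(1.36 × 2.56 / 0.191) = √18.23 = 4.269 m/s.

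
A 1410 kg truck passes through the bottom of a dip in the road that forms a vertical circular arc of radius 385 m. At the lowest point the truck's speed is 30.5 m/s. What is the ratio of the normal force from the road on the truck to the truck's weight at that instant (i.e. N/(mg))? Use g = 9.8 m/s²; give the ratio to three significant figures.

1.25

At the bottom, N − mg = mv²/r, so N = m(v²/r + g) and N/(mg) = v²/(rg) + 1 = (30.5)²/(385 × 9.8) + 1 = 0.2466 + 1 = 1.247.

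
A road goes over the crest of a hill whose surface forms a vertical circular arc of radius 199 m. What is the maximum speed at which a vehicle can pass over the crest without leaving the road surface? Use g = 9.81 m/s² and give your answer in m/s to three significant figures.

At the crest the centre of the circle is below the vehicle, so the net downward (centripetal) force is mg − N = mv²/r.
The vehicle leaves the road when N → 0, giving v_max = √(g r) = √(9.81 × 199) = 44.18 m/s.

44.2 m/s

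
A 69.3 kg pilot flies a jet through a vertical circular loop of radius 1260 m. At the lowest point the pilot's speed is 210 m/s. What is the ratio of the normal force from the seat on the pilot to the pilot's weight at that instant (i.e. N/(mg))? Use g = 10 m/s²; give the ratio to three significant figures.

At the bottom, N − mg = mv²/r, so N = m(v²/r + g) and N/(mg) = v²/(rg) + 1 = (210)²/(1260 × 10.0) + 1 = 3.500 + 1 = 4.500.

4.50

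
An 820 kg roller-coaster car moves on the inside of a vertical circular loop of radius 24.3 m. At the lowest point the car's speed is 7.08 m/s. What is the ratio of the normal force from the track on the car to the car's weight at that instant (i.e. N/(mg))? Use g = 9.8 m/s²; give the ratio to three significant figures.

At the bottom, N − mg = mv²/r, so N = m(v²/r + g) and N/(mg) = v²/(rg) + 1 = (7.08)²/(24.3 × 9.8) + 1 = 0.2105 + 1 = 1.210.

1.21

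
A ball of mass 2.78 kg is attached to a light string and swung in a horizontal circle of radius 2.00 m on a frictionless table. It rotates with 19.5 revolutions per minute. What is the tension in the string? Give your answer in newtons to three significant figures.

23.2 N

ω = 19.5 rev/min × 2π/60 = 2.042 rad/s, so v = ωr = 2.042 × 2.00 = 4.084 m/s.
The tension is the only horizontal force, so it supplies the full centripetal force: T = m v²/r = 2.78 × (4.084)²/2.00 = 2.78 × 16.68/2.00 = 23.18 N.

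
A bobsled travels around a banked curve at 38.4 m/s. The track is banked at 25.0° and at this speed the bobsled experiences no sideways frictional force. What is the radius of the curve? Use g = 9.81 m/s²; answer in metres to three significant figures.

Frictionless banking: tanθ = v²/(rg), so r = v²/(g tanθ).
r = (38.4)²/(9.81 × tan 25.0°) = 1475/(9.81 × 0.4663) = 1475/4.574 = 322.3 m.

322 m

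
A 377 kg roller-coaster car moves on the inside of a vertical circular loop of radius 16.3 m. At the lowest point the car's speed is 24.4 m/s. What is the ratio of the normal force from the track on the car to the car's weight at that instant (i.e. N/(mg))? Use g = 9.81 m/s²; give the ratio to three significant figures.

4.72

At the bottom, N − mg = mv²/r, so N = m(v²/r + g) and N/(mg) = v²/(rg) + 1 = (24.4)²/(16.3 × 9.81) + 1 = 3.723 + 1 = 4.723.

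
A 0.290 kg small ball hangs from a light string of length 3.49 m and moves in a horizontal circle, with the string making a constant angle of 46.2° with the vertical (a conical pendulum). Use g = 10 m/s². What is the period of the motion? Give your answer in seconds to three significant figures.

r = L sinθ = 2.519 m. From T sinθ = mω²r and T cosθ = mg: tanθ = ω²r/g, so ω² = g tanθ / r = g/(L cosθ).
ω = √(g/(L cosθ)) = √(10.0/(3.49 × 0.6921)) = √4.140 = 2.035 rad/s.
Period = 2π/ω = 3.088 s.

3.09 s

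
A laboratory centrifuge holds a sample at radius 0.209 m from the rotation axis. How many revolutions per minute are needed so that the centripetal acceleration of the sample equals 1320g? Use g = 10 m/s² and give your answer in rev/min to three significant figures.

Require ω²r = 1320g, so ω = √(1320 × 10.0/0.209) = 251.3 rad/s.
In rev/min: ω × 60/(2π) = 251.3 × 60/(2π) = 2400 rev/min.

2400 rev/min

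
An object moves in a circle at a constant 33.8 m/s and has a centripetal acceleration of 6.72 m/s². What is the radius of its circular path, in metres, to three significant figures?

170 m

a_c = v²/r ⇒ r = v²/a_c = (33.8)²/6.72 = 1142/6.72 = 170.0 m.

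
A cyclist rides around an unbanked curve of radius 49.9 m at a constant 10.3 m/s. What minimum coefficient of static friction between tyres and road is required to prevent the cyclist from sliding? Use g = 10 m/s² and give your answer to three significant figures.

0.213

Friction provides the centripetal force: μ_s m g = m v²/r, so μ_s = v²/(g r) = (10.30)²/(10.0 × 49.9) = 106.1/499.0 = 0.2126.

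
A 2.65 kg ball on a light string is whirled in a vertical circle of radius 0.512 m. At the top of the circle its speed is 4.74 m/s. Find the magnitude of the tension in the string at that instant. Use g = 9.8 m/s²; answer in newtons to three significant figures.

90.3 N

At the top, both T and the weight mg point inward (toward the centre), so T + mg = mv²/r.
T = m(v²/r − g) = 2.65 × ((4.74)²/0.512 − 9.8) = 2.65 × (43.88 − 9.8) = 2.65 × 34.08 = 90.32 N.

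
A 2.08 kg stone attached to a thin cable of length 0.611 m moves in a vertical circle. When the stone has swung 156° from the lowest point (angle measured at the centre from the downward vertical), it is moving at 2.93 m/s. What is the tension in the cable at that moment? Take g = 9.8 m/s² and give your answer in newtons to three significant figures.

Take the radial direction toward the centre of the circle as positive. The component of the weight along the string toward the centre is −mg cos φ (φ measured from the bottom), so Newton's second law along the string gives T − mg cos φ = m v²/r.
cos 156° = -0.9135, so T = m(v²/r + g cos φ) = 2.08 × ((2.93)²/0.611 + 9.8 × -0.9135) = 2.08 × (14.05 + (-8.953)) = 2.08 × 5.098 = 10.60 N.

10.6 N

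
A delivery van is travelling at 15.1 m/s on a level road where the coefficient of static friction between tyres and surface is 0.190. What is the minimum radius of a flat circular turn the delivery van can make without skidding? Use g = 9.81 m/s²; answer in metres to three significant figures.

122 m

At the limit, μ_s m g = m v²/r, so r_min = v²/(μ_s g) = (15.1)²/(0.190 × 9.81) = 228.0/1.864 = 122.3 m.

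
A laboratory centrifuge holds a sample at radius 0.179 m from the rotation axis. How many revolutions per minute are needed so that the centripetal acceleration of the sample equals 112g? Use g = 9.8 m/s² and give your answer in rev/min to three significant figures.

748 rev/min

Require ω²r = 112g, so ω = √(112 × 9.8/0.179) = 78.31 rad/s.
In rev/min: ω × 60/(2π) = 78.31 × 60/(2π) = 747.8 rev/min.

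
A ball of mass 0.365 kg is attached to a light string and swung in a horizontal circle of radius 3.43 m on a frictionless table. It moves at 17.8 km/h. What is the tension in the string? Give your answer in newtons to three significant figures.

2.60 N

v = 17.8 km/h = 17.8/3.6 = 4.944 m/s.
The tension is the only horizontal force, so it supplies the full centripetal force: T = m v²/r = 0.365 × (4.944)²/3.43 = 0.365 × 24.45/3.43 = 2.602 N.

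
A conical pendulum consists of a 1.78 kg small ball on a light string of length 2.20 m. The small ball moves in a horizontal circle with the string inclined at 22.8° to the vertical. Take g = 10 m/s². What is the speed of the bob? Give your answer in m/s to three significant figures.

The radius of the circle is r = L sinθ = 2.20 × sin 22.8° = 0.8525 m.
Horizontally T sinθ = mv²/r and vertically T cosθ = mg, so tanθ = v²/(rg).
v = √(r g tanθ) = √(0.8525 × 10.0 × 0.4204) = √3.584 = 1.893 m/s.

1.89 m/s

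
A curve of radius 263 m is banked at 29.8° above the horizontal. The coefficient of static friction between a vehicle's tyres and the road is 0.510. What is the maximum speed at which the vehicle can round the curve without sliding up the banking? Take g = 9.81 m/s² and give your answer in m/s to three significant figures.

At the maximum speed, friction acts down the slope at its limiting value f = μN. Radially (horizontal, toward centre): N sinθ + μN cosθ = mv²/r. Vertically: N cosθ − μN sinθ = mg.
Dividing: v² = r g (sinθ + μcosθ)/(cosθ − μsinθ).
sinθ + μcosθ = 0.4970 + 0.510×0.8678 = 0.9395; cosθ − μsinθ = 0.8678 − 0.510×0.4970 = 0.6143.
v² = 263 × 9.81 × 0.9395/0.6143 = 3946 m²/s², so v = 62.82 m/s.

62.8 m/s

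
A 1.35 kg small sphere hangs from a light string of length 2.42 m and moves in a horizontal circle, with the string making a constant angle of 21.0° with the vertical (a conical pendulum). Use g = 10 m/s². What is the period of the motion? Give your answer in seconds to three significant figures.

2.99 s

r = L sinθ = 0.8673 m. From T sinθ = mω²r and T cosθ = mg: tanθ = ω²r/g, so ω² = g tanθ / r = g/(L cosθ).
ω = √(g/(L cosθ)) = √(10.0/(2.42 × 0.9336)) = √4.426 = 2.104 rad/s.
Period = 2π/ω = 2.987 s.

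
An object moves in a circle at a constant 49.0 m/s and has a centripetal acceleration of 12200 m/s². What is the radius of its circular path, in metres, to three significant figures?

0.197 m

a_c = v²/r ⇒ r = v²/a_c = (49.0)²/12200 = 2401/12200 = 0.1968 m.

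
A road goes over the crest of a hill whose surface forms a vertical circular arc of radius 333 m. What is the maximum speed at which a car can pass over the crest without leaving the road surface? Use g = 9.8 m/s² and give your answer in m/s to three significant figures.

At the crest the centre of the circle is below the car, so the net downward (centripetal) force is mg − N = mv²/r.
The car leaves the road when N → 0, giving v_max = √(g r) = √(9.8 × 333) = 57.13 m/s.

57.1 m/s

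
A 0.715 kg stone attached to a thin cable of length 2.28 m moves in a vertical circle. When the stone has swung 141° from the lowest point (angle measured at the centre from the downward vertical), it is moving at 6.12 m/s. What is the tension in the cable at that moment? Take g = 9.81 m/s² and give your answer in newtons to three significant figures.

6.29 N

Take the radial direction toward the centre of the circle as positive. The component of the weight along the string toward the centre is −mg cos φ (φ measured from the bottom), so Newton's second law along the string gives T − mg cos φ = m v²/r.
cos 141° = -0.7771, so T = m(v²/r + g cos φ) = 0.715 × ((6.12)²/2.28 + 9.81 × -0.7771) = 0.715 × (16.43 + (-7.624)) = 0.715 × 8.804 = 6.295 N.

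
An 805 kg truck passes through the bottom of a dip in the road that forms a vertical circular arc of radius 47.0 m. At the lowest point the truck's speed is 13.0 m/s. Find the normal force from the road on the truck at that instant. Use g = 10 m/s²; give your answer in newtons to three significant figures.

10900 N

At the lowest point, N points up (toward the centre) and the weight mg points down (away from the centre), so the net inward force is N − mg = mv²/r.
N = m(v²/r + g) = 805 × ((13.0)²/47.0 + 10.0) = 805 × (3.596 + 10.0) = 805 × 13.60 = 10940 N.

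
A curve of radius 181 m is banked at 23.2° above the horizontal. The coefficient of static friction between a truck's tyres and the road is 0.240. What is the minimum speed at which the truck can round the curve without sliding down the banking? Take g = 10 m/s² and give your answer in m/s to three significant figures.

At the minimum speed, friction acts up the slope at its limiting value f = μN. Radially (horizontal, toward centre): N sinθ − μN cosθ = mv²/r. Vertically: N cosθ + μN sinθ = mg.
Dividing: v² = r g (sinθ − μcosθ)/(cosθ + μsinθ).
sinθ − μcosθ = 0.3939 − 0.240×0.9191 = 0.1733; cosθ + μsinθ = 0.9191 + 0.240×0.3939 = 1.014.
v² = 181 × 10.0 × 0.1733/1.014 = 309.5 m²/s², so v = 17.59 m/s.

17.6 m/s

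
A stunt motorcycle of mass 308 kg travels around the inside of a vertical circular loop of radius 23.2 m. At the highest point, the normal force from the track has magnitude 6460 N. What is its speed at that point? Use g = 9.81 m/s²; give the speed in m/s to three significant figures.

26.7 m/s

At the top, N + mg = mv²/r, so v = √(r(N/m + g)) = √(23.2 × (6460/308 + 9.81)) = √(23.2 × 30.78) = √714.2 = 26.72 m/s.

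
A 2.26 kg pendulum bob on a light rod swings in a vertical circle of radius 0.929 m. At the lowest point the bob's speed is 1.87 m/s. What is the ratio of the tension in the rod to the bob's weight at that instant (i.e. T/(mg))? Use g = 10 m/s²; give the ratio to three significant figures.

1.38

At the bottom, T − mg = mv²/r, so T = m(v²/r + g) and T/(mg) = v²/(rg) + 1 = (1.87)²/(0.929 × 10.0) + 1 = 0.3764 + 1 = 1.376.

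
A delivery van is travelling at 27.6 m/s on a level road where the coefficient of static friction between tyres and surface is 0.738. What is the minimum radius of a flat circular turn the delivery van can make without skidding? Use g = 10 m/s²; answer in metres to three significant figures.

103 m

At the limit, μ_s m g = m v²/r, so r_min = v²/(μ_s g) = (27.6)²/(0.738 × 10.0) = 761.8/7.380 = 103.2 m.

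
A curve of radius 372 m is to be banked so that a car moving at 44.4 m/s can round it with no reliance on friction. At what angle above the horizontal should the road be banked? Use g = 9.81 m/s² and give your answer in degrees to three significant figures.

28.4°

For a frictionless banked turn: horizontally N sinθ = mv²/r and vertically N cosθ = mg.
Dividing: tanθ = v²/(r g) = (44.4)²/(372 × 9.81) = 1971/3649 = 0.5402.
θ = arctan(0.5402) = 28.38°.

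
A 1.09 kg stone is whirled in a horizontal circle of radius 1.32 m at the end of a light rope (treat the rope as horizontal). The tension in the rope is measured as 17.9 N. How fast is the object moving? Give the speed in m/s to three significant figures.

T = m v²/r ⇒ v = √(T r / m) = √(17.9 × 1.32 / 1.09) = √21.68 = 4.656 m/s.

4.66 m/s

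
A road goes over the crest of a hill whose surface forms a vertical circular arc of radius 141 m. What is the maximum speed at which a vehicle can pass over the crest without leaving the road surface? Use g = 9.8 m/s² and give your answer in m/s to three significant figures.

37.2 m/s

At the crest the centre of the circle is below the vehicle, so the net downward (centripetal) force is mg − N = mv²/r.
The vehicle leaves the road when N → 0, giving v_max = √(g r) = √(9.8 × 141) = 37.17 m/s.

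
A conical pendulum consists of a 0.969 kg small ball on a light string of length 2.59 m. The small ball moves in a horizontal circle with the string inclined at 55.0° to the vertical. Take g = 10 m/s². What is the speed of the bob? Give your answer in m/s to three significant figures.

5.50 m/s

The radius of the circle is r = L sinθ = 2.59 × sin 55.0° = 2.122 m.
Horizontally T sinθ = mv²/r and vertically T cosθ = mg, so tanθ = v²/(rg).
v = √(r g tanθ) = √(2.122 × 10.0 × 1.428) = √30.30 = 5.505 m/s.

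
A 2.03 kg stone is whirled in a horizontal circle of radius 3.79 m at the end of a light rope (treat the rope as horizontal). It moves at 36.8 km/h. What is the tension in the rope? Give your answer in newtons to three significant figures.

v = 36.8 km/h = 36.8/3.6 = 10.22 m/s.
The tension is the only horizontal force, so it supplies the full centripetal force: T = m v²/r = 2.03 × (10.22)²/3.79 = 2.03 × 104.5/3.79 = 55.97 N.

56.0 N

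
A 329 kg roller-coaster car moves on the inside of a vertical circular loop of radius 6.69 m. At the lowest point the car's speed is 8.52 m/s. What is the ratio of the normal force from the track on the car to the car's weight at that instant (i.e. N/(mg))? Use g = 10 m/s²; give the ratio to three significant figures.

At the bottom, N − mg = mv²/r, so N = m(v²/r + g) and N/(mg) = v²/(rg) + 1 = (8.52)²/(6.69 × 10.0) + 1 = 1.085 + 1 = 2.085.

2.09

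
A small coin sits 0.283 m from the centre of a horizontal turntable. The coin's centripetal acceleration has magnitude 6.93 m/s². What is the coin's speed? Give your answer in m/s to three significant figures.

1.40 m/s

a_c = v²/r ⇒ v = √(a_c · r) = √(6.93 × 0.283) = √1.961 = 1.400 m/s.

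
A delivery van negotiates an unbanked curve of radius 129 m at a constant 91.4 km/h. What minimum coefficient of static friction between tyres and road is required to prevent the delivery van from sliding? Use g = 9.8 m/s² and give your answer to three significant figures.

0.510

v = 91.4/3.6 = 25.39 m/s.
Friction provides the centripetal force: μ_s m g = m v²/r, so μ_s = v²/(g r) = (25.39)²/(9.8 × 129) = 644.6/1264 = 0.5099.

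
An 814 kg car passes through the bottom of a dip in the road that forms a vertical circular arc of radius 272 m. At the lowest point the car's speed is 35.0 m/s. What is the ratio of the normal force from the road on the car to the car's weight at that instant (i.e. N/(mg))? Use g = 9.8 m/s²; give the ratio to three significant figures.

1.46

At the bottom, N − mg = mv²/r, so N = m(v²/r + g) and N/(mg) = v²/(rg) + 1 = (35.0)²/(272 × 9.8) + 1 = 0.4596 + 1 = 1.460.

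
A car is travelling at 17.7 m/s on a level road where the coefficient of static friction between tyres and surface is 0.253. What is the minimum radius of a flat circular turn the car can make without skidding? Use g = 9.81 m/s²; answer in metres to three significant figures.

At the limit, μ_s m g = m v²/r, so r_min = v²/(μ_s g) = (17.7)²/(0.253 × 9.81) = 313.3/2.482 = 126.2 m.

126 m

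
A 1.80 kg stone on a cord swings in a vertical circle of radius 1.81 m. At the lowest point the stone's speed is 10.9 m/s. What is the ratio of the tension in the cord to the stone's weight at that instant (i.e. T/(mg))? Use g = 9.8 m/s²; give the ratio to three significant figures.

At the bottom, T − mg = mv²/r, so T = m(v²/r + g) and T/(mg) = v²/(rg) + 1 = (10.9)²/(1.81 × 9.8) + 1 = 6.698 + 1 = 7.698.

7.70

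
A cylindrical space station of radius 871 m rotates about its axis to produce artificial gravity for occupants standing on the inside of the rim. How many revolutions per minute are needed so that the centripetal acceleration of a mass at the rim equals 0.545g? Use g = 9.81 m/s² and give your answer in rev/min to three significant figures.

Require ω²r = 0.545g, so ω = √(0.545 × 9.81/871) = 0.07835 rad/s.
In rev/min: ω × 60/(2π) = 0.07835 × 60/(2π) = 0.7482 rev/min.

0.748 rev/min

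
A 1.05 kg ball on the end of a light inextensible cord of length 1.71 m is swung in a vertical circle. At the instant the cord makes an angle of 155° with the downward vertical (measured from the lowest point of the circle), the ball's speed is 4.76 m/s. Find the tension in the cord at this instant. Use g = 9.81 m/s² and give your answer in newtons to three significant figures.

4.58 N

Take the radial direction toward the centre of the circle as positive. The component of the weight along the string toward the centre is −mg cos φ (φ measured from the bottom), so Newton's second law along the string gives T − mg cos φ = m v²/r.
cos 155° = -0.9063, so T = m(v²/r + g cos φ) = 1.05 × ((4.76)²/1.71 + 9.81 × -0.9063) = 1.05 × (13.25 + (-8.891)) = 1.05 × 4.359 = 4.577 N.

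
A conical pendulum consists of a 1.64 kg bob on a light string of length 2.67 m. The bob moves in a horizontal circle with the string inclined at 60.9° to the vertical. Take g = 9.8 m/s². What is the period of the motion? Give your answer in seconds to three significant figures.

r = L sinθ = 2.333 m. From T sinθ = mω²r and T cosθ = mg: tanθ = ω²r/g, so ω² = g tanθ / r = g/(L cosθ).
ω = √(g/(L cosθ)) = √(9.8/(2.67 × 0.4863)) = √7.547 = 2.747 rad/s.
Period = 2π/ω = 2.287 s.

2.29 s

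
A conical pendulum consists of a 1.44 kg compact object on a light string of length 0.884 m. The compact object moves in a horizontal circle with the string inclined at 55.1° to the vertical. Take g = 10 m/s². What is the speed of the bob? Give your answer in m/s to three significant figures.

The radius of the circle is r = L sinθ = 0.884 × sin 55.1° = 0.7250 m.
Horizontally T sinθ = mv²/r and vertically T cosθ = mg, so tanθ = v²/(rg).
v = √(r g tanθ) = √(0.7250 × 10.0 × 1.433) = √10.39 = 3.224 m/s.

3.22 m/s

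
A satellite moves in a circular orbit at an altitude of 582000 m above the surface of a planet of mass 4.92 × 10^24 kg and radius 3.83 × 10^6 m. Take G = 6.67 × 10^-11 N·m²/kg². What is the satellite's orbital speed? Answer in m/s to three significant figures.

Orbital radius r = R + h = 3.83 × 10^6 + 582000 = 4.412 × 10^6 m.
Gravity supplies the centripetal force: G M m / r² = m v² / r, so v = √(GM/r).
v = √(6.67 × 10^-11 × 4.92 × 10^24 / 4.412 × 10^6) = √(7.438 × 10^7) = 8624 m/s.

8620 m/s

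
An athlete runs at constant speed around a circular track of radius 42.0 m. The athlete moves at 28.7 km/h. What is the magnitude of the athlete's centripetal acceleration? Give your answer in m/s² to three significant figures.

v = 28.7 km/h = 28.7/3.6 = 7.972 m/s.
a_c = v²/r = (7.972)²/42.0 = 63.56/42.0 = 1.513 m/s².

1.51 m/s²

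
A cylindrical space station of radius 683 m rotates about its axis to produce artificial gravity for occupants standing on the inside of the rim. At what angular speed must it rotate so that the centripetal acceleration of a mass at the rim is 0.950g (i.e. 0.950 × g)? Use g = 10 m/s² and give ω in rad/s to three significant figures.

0.118 rad/s

Centripetal acceleration a_c = ω²r. Setting ω²r = 0.950g:
ω = √(0.950g / r) = √(0.950 × 10.0 / 683) = √0.01391 = 0.1179 rad/s.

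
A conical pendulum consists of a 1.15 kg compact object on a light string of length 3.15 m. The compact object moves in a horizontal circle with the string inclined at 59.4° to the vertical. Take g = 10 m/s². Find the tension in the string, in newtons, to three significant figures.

22.6 N

Vertically the bob has no acceleration, so T cosθ = mg.
T = mg/cosθ = 1.15 × 10.0 / cos 59.4° = 11.50/0.5090 = 22.59 N.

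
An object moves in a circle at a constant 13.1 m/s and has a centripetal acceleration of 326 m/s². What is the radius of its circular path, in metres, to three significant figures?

a_c = v²/r ⇒ r = v²/a_c = (13.1)²/326 = 171.6/326 = 0.5264 m.

0.526 m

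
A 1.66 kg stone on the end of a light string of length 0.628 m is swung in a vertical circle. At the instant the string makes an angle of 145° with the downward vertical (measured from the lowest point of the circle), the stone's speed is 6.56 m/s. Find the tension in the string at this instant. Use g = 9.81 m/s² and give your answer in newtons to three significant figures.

Take the radial direction toward the centre of the circle as positive. The component of the weight along the string toward the centre is −mg cos φ (φ measured from the bottom), so Newton's second law along the string gives T − mg cos φ = m v²/r.
cos 145° = -0.8192, so T = m(v²/r + g cos φ) = 1.66 × ((6.56)²/0.628 + 9.81 × -0.8192) = 1.66 × (68.52 + (-8.036)) = 1.66 × 60.49 = 100.4 N.

100 N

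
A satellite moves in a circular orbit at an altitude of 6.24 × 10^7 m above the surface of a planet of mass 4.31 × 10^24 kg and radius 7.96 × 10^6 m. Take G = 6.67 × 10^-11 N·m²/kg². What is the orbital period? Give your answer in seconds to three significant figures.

219000 s

r = R + h = 7.96 × 10^6 + 6.24 × 10^7 = 7.036 × 10^7 m. Gravity provides the centripetal force: G M m / r² = m v² / r ⇒ v = √(GM/r) = 2021 m/s.
T = 2πr/v = 2π × 7.036 × 10^7 / 2021 = 218700 s.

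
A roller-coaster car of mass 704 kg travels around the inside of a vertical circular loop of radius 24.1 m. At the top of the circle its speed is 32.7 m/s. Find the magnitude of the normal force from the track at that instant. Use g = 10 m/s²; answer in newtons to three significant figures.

At the top, both N and the weight mg point inward (toward the centre), so N + mg = mv²/r.
N = m(v²/r − g) = 704 × ((32.7)²/24.1 − 10.0) = 704 × (44.37 − 10.0) = 704 × 34.37 = 24200 N.

24200 N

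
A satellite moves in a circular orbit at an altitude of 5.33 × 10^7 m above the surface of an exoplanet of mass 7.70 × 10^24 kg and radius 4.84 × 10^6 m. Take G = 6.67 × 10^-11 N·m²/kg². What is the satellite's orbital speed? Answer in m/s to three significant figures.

2970 m/s

Orbital radius r = R + h = 4.84 × 10^6 + 5.33 × 10^7 = 5.814 × 10^7 m.
Gravity supplies the centripetal force: G M m / r² = m v² / r, so v = √(GM/r).
v = √(6.67 × 10^-11 × 7.70 × 10^24 / 5.814 × 10^7) = √(8.834 × 10^6) = 2972 m/s.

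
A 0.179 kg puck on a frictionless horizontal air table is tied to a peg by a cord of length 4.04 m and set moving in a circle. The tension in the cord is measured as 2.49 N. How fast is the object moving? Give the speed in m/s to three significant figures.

T = m v²/r ⇒ v = √(T r / m) = √(2.49 × 4.04 / 0.179) = √56.20 = 7.497 m/s.

7.50 m/s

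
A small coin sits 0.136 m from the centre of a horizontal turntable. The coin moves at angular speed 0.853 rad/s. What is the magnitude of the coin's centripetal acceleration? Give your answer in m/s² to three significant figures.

0.0990 m/s²

v = ωr = 0.853 × 0.136 = 0.1160 m/s.
a_c = v²/r = (0.1160)²/0.136 = 0.01346/0.136 = 0.09895 m/s².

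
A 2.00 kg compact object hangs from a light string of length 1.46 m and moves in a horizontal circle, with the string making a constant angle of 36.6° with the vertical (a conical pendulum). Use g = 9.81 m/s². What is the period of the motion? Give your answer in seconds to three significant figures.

2.17 s

r = L sinθ = 0.8705 m. From T sinθ = mω²r and T cosθ = mg: tanθ = ω²r/g, so ω² = g tanθ / r = g/(L cosθ).
ω = √(g/(L cosθ)) = √(9.81/(1.46 × 0.8028)) = √8.369 = 2.893 rad/s.
Period = 2π/ω = 2.172 s.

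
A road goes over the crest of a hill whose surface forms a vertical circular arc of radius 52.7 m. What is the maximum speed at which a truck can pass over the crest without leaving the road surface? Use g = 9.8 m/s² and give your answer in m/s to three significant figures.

At the crest the centre of the circle is below the truck, so the net downward (centripetal) force is mg − N = mv²/r.
The truck leaves the road when N → 0, giving v_max = √(g r) = √(9.8 × 52.7) = 22.73 m/s.

22.7 m/s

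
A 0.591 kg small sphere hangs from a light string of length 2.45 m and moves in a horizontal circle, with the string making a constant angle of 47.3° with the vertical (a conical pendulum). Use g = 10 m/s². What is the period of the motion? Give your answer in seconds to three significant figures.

r = L sinθ = 1.801 m. From T sinθ = mω²r and T cosθ = mg: tanθ = ω²r/g, so ω² = g tanθ / r = g/(L cosθ).
ω = √(g/(L cosθ)) = √(10.0/(2.45 × 0.6782)) = √6.019 = 2.453 rad/s.
Period = 2π/ω = 2.561 s.

2.56 s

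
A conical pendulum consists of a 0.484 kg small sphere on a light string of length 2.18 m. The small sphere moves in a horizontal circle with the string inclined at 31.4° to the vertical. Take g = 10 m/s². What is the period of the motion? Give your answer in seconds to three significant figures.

2.71 s

r = L sinθ = 1.136 m. From T sinθ = mω²r and T cosθ = mg: tanθ = ω²r/g, so ω² = g tanθ / r = g/(L cosθ).
ω = √(g/(L cosθ)) = √(10.0/(2.18 × 0.8536)) = √5.374 = 2.318 rad/s.
Period = 2π/ω = 2.710 s.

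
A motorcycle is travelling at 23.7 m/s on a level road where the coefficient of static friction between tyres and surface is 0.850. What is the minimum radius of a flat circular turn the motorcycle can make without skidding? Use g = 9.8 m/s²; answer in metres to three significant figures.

At the limit, μ_s m g = m v²/r, so r_min = v²/(μ_s g) = (23.7)²/(0.850 × 9.8) = 561.7/8.330 = 67.43 m.

67.4 m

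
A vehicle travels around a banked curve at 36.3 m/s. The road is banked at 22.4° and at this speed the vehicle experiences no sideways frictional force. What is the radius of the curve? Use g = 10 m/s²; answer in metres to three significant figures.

320 m

Frictionless banking: tanθ = v²/(rg), so r = v²/(g tanθ).
r = (36.3)²/(10.0 × tan 22.4°) = 1318/(10.0 × 0.4122) = 1318/4.122 = 319.7 m.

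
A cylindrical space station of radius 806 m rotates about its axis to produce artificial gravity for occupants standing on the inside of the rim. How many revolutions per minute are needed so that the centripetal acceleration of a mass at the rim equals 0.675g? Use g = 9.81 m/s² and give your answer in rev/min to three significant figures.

Require ω²r = 0.675g, so ω = √(0.675 × 9.81/806) = 0.09064 rad/s.
In rev/min: ω × 60/(2π) = 0.09064 × 60/(2π) = 0.8655 rev/min.

0.866 rev/min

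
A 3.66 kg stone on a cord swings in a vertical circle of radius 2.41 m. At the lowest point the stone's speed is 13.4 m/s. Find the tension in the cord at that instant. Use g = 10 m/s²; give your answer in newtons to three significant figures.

At the lowest point, T points up (toward the centre) and the weight mg points down (away from the centre), so the net inward force is T − mg = mv²/r.
T = m(v²/r + g) = 3.66 × ((13.4)²/2.41 + 10.0) = 3.66 × (74.51 + 10.0) = 3.66 × 84.51 = 309.3 N.

309 N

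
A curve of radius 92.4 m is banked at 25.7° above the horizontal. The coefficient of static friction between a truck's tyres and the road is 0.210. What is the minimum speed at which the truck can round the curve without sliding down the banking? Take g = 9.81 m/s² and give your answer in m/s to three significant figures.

14.9 m/s

At the minimum speed, friction acts up the slope at its limiting value f = μN. Radially (horizontal, toward centre): N sinθ − μN cosθ = mv²/r. Vertically: N cosθ + μN sinθ = mg.
Dividing: v² = r g (sinθ − μcosθ)/(cosθ + μsinθ).
sinθ − μcosθ = 0.4337 − 0.210×0.9011 = 0.2444; cosθ + μsinθ = 0.9011 + 0.210×0.4337 = 0.9921.
v² = 92.4 × 9.81 × 0.2444/0.9921 = 223.3 m²/s², so v = 14.94 m/s.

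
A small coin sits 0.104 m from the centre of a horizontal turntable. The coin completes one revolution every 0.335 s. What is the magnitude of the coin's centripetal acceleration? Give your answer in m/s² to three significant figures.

36.6 m/s²

v = 2πr/T = 2π × 0.104/0.335 = 1.951 m/s.
a_c = v²/r = (1.951)²/0.104 = 3.805/0.104 = 36.59 m/s².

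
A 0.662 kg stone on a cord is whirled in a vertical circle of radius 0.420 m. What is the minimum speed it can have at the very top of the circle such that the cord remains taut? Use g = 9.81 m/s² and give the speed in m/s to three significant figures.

At the top, both weight mg and T point toward the centre: T + mg = mv²/r.
At minimum speed T → 0, so mg = mv_min²/r ⇒ v_min = √(g r) = √(9.81 × 0.420) = 2.030 m/s.

2.03 m/s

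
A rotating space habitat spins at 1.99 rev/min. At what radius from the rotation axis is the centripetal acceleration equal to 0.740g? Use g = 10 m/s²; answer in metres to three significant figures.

ω = 1.99 rev/min × 2π/60 = 0.2084 rad/s.
a_c = ω²r = 0.740g ⇒ r = 0.740 × 10.0 / (0.2084)² = 7.400/0.04343 = 170.4 m.

170 m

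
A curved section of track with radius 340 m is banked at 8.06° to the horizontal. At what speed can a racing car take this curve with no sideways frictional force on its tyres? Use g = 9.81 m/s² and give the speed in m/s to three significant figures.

On a frictionless banked curve, N sinθ = mv²/r and N cosθ = mg, so tanθ = v²/(rg).
v = √(r g tanθ) = √(340 × 9.81 × tan 8.06°) = √(340 × 9.81 × 0.1416) = √472.3 = 21.73 m/s.

21.7 m/s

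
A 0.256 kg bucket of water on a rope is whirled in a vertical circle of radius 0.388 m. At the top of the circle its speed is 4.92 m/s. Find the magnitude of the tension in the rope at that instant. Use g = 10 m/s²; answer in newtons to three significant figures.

At the top, both T and the weight mg point inward (toward the centre), so T + mg = mv²/r.
T = m(v²/r − g) = 0.256 × ((4.92)²/0.388 − 10.0) = 0.256 × (62.39 − 10.0) = 0.256 × 52.39 = 13.41 N.

13.4 N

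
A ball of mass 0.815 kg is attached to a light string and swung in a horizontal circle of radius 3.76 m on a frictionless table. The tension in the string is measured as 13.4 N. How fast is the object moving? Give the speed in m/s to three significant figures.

T = m v²/r ⇒ v = √(T r / m) = √(13.4 × 3.76 / 0.815) = √61.82 = 7.863 m/s.

7.86 m/s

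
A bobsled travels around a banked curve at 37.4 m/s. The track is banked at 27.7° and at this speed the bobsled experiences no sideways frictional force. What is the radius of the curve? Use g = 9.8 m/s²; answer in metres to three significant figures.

Frictionless banking: tanθ = v²/(rg), so r = v²/(g tanθ).
r = (37.4)²/(9.8 × tan 27.7°) = 1399/(9.8 × 0.5250) = 1399/5.145 = 271.9 m.

272 m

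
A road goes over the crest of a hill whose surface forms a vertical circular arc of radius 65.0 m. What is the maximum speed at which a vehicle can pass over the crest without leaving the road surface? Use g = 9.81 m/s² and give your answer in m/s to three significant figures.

At the crest the centre of the circle is below the vehicle, so the net downward (centripetal) force is mg − N = mv²/r.
The vehicle leaves the road when N → 0, giving v_max = √(g r) = √(9.81 × 65.0) = 25.25 m/s.

25.3 m/s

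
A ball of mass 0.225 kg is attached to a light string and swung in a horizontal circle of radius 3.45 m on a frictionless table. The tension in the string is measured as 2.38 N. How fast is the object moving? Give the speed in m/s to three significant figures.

6.04 m/s

T = m v²/r ⇒ v = √(T r / m) = √(2.38 × 3.45 / 0.225) = √36.49 = 6.041 m/s.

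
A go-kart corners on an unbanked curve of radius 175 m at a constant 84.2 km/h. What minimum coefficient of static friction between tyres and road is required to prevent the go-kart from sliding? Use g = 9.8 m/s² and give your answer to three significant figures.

v = 84.2/3.6 = 23.39 m/s.
Friction provides the centripetal force: μ_s m g = m v²/r, so μ_s = v²/(g r) = (23.39)²/(9.8 × 175) = 547.0/1715 = 0.3190.

0.319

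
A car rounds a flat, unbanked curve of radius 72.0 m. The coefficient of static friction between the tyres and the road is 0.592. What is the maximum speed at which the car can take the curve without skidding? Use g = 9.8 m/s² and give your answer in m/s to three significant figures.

20.4 m/s

The only inward force on a level bend is static friction, so at the limit f_s = μ_s N = μ_s m g = m v²/r.
Mass cancels: v_max = √(μ_s g r) = √(0.592 × 9.8 × 72.0) = √417.7 = 20.44 m/s.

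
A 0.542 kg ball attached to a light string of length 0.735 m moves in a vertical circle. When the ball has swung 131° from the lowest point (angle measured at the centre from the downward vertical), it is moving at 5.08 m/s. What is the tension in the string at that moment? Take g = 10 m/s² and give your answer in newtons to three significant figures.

Take the radial direction toward the centre of the circle as positive. The component of the weight along the string toward the centre is −mg cos φ (φ measured from the bottom), so Newton's second law along the string gives T − mg cos φ = m v²/r.
cos 131° = -0.6561, so T = m(v²/r + g cos φ) = 0.542 × ((5.08)²/0.735 + 10.0 × -0.6561) = 0.542 × (35.11 + (-6.561)) = 0.542 × 28.55 = 15.47 N.

15.5 N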